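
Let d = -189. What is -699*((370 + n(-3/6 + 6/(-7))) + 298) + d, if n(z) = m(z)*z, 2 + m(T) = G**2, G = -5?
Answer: -6234231/14 ≈ -4.4530e+5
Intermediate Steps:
m(T) = 23 (m(T) = -2 + (-5)**2 = -2 + 25 = 23)
n(z) = 23*z
-699*((370 + n(-3/6 + 6/(-7))) + 298) + d = -699*((370 + 23*(-3/6 + 6/(-7))) + 298) - 189 = -699*((370 + 23*(-3*1/6 + 6*(-1/7))) + 298) - 189 = -699*((370 + 23*(-1/2 - 6/7)) + 298) - 189 = -699*((370 + 23*(-19/14)) + 298) - 189 = -699*((370 - 437/14) + 298) - 189 = -699*(4743/14 + 298) - 189 = -699*8915/14 - 189 = -6231585/14 - 189 = -6234231/14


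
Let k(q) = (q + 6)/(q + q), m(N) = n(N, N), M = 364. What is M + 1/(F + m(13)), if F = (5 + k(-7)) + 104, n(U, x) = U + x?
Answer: 688338/1891 ≈ 364.01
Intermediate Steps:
m(N) = 2*N (m(N) = N + N = 2*N)
k(q) = (6 + q)/(2*q) (k(q) = (6 + q)/((2*q)) = (6 + q)*(1/(2*q)) = (6 + q)/(2*q))
F = 1527/14 (F = (5 + (1/2)*(6 - 7)/(-7)) + 104 = (5 + (1/2)*(-1/7)*(-1)) + 104 = (5 + 1/14) + 104 = 71/14 + 104 = 1527/14 ≈ 109.07)
M + 1/(F + m(13)) = 364 + 1/(1527/14 + 2*13) = 364 + 1/(1527/14 + 26) = 364 + 1/(1891/14) = 364 + 14/1891 = 688338/1891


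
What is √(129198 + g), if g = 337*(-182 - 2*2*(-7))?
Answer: 10*√773 ≈ 278.03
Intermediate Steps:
g = -51898 (g = 337*(-182 - 4*(-7)) = 337*(-182 + 28) = 337*(-154) = -51898)
√(129198 + g) = √(129198 - 51898) = √77300 = 10*√773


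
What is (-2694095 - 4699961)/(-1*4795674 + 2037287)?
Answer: 7394056/2758387 ≈ 2.6806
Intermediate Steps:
(-2694095 - 4699961)/(-1*4795674 + 2037287) = -7394056/(-4795674 + 2037287) = -7394056/(-2758387) = -7394056*(-1/2758387) = 7394056/2758387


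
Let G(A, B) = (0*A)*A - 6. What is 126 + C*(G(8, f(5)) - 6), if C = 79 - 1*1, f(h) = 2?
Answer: -810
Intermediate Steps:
C = 78 (C = 79 - 1 = 78)
G(A, B) = -6 (G(A, B) = 0*A - 6 = 0 - 6 = -6)
126 + C*(G(8, f(5)) - 6) = 126 + 78*(-6 - 6) = 126 + 78*(-12) = 126 - 936 = -810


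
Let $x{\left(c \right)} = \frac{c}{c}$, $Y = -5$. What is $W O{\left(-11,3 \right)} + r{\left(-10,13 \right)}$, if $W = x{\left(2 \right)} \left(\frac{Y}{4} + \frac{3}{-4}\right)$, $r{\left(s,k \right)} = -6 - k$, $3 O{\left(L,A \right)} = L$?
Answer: $- \frac{35}{3} \approx -11.667$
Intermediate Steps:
$O{\left(L,A \right)} = \frac{L}{3}$
$x{\left(c \right)} = 1$
$W = -2$ ($W = 1 \left(- \frac{5}{4} + \frac{3}{-4}\right) = 1 \left(\left(-5\right) \frac{1}{4} + 3 \left(- \frac{1}{4}\right)\right) = 1 \left(- \frac{5}{4} - \frac{3}{4}\right) = 1 \left(-2\right) = -2$)
$W O{\left(-11,3 \right)} + r{\left(-10,13 \right)} = - 2 \cdot \frac{1}{3} \left(-11\right) - 19 = \left(-2\right) \left(- \frac{11}{3}\right) - 19 = \frac{22}{3} - 19 = - \frac{35}{3}$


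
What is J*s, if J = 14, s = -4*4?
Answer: -224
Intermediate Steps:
s = -16
J*s = 14*(-16) = -224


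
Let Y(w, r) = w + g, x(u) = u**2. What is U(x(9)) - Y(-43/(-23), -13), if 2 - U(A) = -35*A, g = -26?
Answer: 65806/23 ≈ 2861.1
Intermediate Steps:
U(A) = 2 + 35*A (U(A) = 2 - (-35)*A = 2 + 35*A)
Y(w, r) = -26 + w (Y(w, r) = w - 26 = -26 + w)
U(x(9)) - Y(-43/(-23), -13) = (2 + 35*9**2) - (-26 - 43/(-23)) = (2 + 35*81) - (-26 - 43*(-1/23)) = (2 + 2835) - (-26 + 43/23) = 2837 - 1*(-555/23) = 2837 + 555/23 = 65806/23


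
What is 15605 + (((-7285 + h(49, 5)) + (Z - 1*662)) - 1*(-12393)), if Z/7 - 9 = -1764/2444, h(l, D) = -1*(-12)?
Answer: 12293899/611 ≈ 20121.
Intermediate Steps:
h(l, D) = 12
Z = 35406/611 (Z = 63 + 7*(-1764/2444) = 63 + 7*(-1764*1/2444) = 63 + 7*(-441/611) = 63 - 3087/611 = 35406/611 ≈ 57.948)
15605 + (((-7285 + h(49, 5)) + (Z - 1*662)) - 1*(-12393)) = 15605 + (((-7285 + 12) + (35406/611 - 1*662)) - 1*(-12393)) = 15605 + ((-7273 + (35406/611 - 662)) + 12393) = 15605 + ((-7273 - 369076/611) + 12393) = 15605 + (-4812879/611 + 12393) = 15605 + 2759244/611 = 12293899/611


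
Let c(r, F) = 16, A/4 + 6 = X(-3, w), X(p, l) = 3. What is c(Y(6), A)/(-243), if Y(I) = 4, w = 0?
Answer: -16/243 ≈ -0.065844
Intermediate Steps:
A = -12 (A = -24 + 4*3 = -24 + 12 = -12)
c(Y(6), A)/(-243) = 16/(-243) = 16*(-1/243) = -16/243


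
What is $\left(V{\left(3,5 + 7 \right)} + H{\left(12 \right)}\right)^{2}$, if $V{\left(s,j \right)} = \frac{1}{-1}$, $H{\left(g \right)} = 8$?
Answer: $49$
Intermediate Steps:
$V{\left(s,j \right)} = -1$
$\left(V{\left(3,5 + 7 \right)} + H{\left(12 \right)}\right)^{2} = \left(-1 + 8\right)^{2} = 7^{2} = 49$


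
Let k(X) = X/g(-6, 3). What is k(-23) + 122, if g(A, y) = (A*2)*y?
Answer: 4415/36 ≈ 122.64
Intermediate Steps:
g(A, y) = 2*A*y (g(A, y) = (2*A)*y = 2*A*y)
k(X) = -X/36 (k(X) = X/((2*(-6)*3)) = X/(-36) = X*(-1/36) = -X/36)
k(-23) + 122 = -1/36*(-23) + 122 = 23/36 + 122 = 4415/36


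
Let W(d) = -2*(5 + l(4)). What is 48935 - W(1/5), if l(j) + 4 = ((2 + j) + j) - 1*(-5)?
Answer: 48967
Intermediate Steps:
l(j) = 3 + 2*j (l(j) = -4 + (((2 + j) + j) - 1*(-5)) = -4 + ((2 + 2*j) + 5) = -4 + (7 + 2*j) = 3 + 2*j)
W(d) = -32 (W(d) = -2*(5 + (3 + 2*4)) = -2*(5 + (3 + 8)) = -2*(5 + 11) = -2*16 = -32)
48935 - W(1/5) = 48935 - 1*(-32) = 48935 + 32 = 48967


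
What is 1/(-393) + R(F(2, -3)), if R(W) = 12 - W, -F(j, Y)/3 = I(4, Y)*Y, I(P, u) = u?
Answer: 15326/393 ≈ 38.997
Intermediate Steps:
F(j, Y) = -3*Y² (F(j, Y) = -3*Y*Y = -3*Y²)
1/(-393) + R(F(2, -3)) = 1/(-393) + (12 - (-3)*(-3)²) = -1/393 + (12 - (-3)*9) = -1/393 + (12 - 1*(-27)) = -1/393 + (12 + 27) = -1/393 + 39 = 15326/393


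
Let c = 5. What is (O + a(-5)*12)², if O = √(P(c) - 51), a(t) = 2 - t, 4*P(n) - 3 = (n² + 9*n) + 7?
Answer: (84 + I*√31)² ≈ 7025.0 + 935.38*I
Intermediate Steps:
P(n) = 5/2 + n²/4 + 9*n/4 (P(n) = ¾ + ((n² + 9*n) + 7)/4 = ¾ + (7 + n² + 9*n)/4 = ¾ + (7/4 + n²/4 + 9*n/4) = 5/2 + n²/4 + 9*n/4)
O = I*√31 (O = √((5/2 + (¼)*5² + (9/4)*5) - 51) = √((5/2 + (¼)*25 + 45/4) - 51) = √((5/2 + 25/4 + 45/4) - 51) = √(20 - 51) = √(-31) = I*√31 ≈ 5.5678*I)
(O + a(-5)*12)² = (I*√31 + (2 - 1*(-5))*12)² = (I*√31 + (2 + 5)*12)² = (I*√31 + 7*12)² = (I*√31 + 84)² = (84 + I*√31)²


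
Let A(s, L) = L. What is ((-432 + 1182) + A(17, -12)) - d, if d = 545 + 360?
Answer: -167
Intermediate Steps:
d = 905
((-432 + 1182) + A(17, -12)) - d = ((-432 + 1182) - 12) - 1*905 = (750 - 12) - 905 = 738 - 905 = -167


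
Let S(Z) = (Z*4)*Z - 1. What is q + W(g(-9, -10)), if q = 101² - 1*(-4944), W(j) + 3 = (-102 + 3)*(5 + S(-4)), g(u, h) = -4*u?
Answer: 8410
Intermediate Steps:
S(Z) = -1 + 4*Z² (S(Z) = (4*Z)*Z - 1 = 4*Z² - 1 = -1 + 4*Z²)
W(j) = -6735 (W(j) = -3 + (-102 + 3)*(5 + (-1 + 4*(-4)²)) = -3 - 99*(5 + (-1 + 4*16)) = -3 - 99*(5 + (-1 + 64)) = -3 - 99*(5 + 63) = -3 - 99*68 = -3 - 6732 = -6735)
q = 15145 (q = 10201 + 4944 = 15145)
q + W(g(-9, -10)) = 15145 - 6735 = 8410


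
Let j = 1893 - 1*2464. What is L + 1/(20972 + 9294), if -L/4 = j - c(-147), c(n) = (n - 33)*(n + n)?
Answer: 6475834425/30266 ≈ 2.1396e+5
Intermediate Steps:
j = -571 (j = 1893 - 2464 = -571)
c(n) = 2*n*(-33 + n) (c(n) = (-33 + n)*(2*n) = 2*n*(-33 + n))
L = 213964 (L = -4*(-571 - 2*(-147)*(-33 - 147)) = -4*(-571 - 2*(-147)*(-180)) = -4*(-571 - 1*52920) = -4*(-571 - 52920) = -4*(-53491) = 213964)
L + 1/(20972 + 9294) = 213964 + 1/(20972 + 9294) = 213964 + 1/30266 = 6475834425/30266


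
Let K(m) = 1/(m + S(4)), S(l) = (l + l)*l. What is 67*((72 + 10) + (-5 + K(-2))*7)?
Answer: 94939/30 ≈ 3164.6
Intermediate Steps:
S(l) = 2*l² (S(l) = (2*l)*l = 2*l²)
K(m) = 1/(32 + m) (K(m) = 1/(m + 2*4²) = 1/(m + 2*16) = 1/(m + 32) = 1/(32 + m))
67*((72 + 10) + (-5 + K(-2))*7) = 67*((72 + 10) + (-5 + 1/(32 - 2))*7) = 67*(82 + (-5 + 1/30)*7) = 67*(82 - 149/30*7) = 67*(82 - 1043/30) = 67*(1417/30) = 94939/30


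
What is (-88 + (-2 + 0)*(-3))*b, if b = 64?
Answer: -5248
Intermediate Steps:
(-88 + (-2 + 0)*(-3))*b = (-88 + (-2 + 0)*(-3))*64 = (-88 - 2*(-3))*64 = (-88 + 6)*64 = -82*64 = -5248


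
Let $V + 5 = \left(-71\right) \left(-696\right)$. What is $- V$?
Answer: $-49411$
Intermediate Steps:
$V = 49411$ ($V = -5 - -49416 = -5 + 49416 = 49411$)
$- V = \left(-1\right) 49411 = -49411$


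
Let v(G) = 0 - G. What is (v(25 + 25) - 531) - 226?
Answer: -807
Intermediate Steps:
v(G) = -G
(v(25 + 25) - 531) - 226 = (-(25 + 25) - 531) - 226 = (-1*50 - 531) - 226 = (-50 - 531) - 226 = -581 - 226 = -807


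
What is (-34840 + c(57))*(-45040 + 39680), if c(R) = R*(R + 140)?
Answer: 126554960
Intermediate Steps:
c(R) = R*(140 + R)
(-34840 + c(57))*(-45040 + 39680) = (-34840 + 57*(140 + 57))*(-45040 + 39680) = (-34840 + 57*197)*(-5360) = (-34840 + 11229)*(-5360) = -23611*(-5360) = 126554960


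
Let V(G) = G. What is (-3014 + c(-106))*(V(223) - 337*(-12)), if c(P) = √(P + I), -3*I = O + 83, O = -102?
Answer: -12860738 + 4267*I*√897/3 ≈ -1.2861e+7 + 42599.0*I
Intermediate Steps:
I = 19/3 (I = -(-102 + 83)/3 = -⅓*(-19) = 19/3 ≈ 6.3333)
c(P) = √(19/3 + P) (c(P) = √(P + 19/3) = √(19/3 + P))
(-3014 + c(-106))*(V(223) - 337*(-12)) = (-3014 + √(57 + 9*(-106))/3)*(223 - 337*(-12)) = (-3014 + √(57 - 954)/3)*(223 + 4044) = (-3014 + √(-897)/3)*4267 = (-3014 + (I*√897)/3)*4267 = (-3014 + I*√897/3)*4267 = -12860738 + 4267*I*√897/3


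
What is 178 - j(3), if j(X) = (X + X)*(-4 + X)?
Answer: 184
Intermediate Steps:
j(X) = 2*X*(-4 + X) (j(X) = (2*X)*(-4 + X) = 2*X*(-4 + X))
178 - j(3) = 178 - 2*3*(-4 + 3) = 178 - 2*3*(-1) = 178 - 1*(-6) = 178 + 6 = 184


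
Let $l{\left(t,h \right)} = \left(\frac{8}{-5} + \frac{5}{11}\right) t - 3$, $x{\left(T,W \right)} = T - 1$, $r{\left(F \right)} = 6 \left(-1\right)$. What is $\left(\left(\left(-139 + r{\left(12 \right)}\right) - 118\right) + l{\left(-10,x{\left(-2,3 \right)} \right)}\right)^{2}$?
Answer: $\frac{7840000}{121} \approx 64793.0$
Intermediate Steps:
$r{\left(F \right)} = -6$
$x{\left(T,W \right)} = -1 + T$
$l{\left(t,h \right)} = -3 - \frac{63 t}{55}$ ($l{\left(t,h \right)} = \left(8 \left(- \frac{1}{5}\right) + 5 \cdot \frac{1}{11}\right) t - 3 = \left(- \frac{8}{5} + \frac{5}{11}\right) t - 3 = - \frac{63 t}{55} - 3 = -3 - \frac{63 t}{55}$)
$\left(\left(\left(-139 + r{\left(12 \right)}\right) - 118\right) + l{\left(-10,x{\left(-2,3 \right)} \right)}\right)^{2} = \left(\left(\left(-139 - 6\right) - 118\right) - - \frac{93}{11}\right)^{2} = \left(\left(-145 - 118\right) + \left(-3 + \frac{126}{11}\right)\right)^{2} = \left(-263 + \frac{93}{11}\right)^{2} = \left(- \frac{2800}{11}\right)^{2} = \frac{7840000}{121}$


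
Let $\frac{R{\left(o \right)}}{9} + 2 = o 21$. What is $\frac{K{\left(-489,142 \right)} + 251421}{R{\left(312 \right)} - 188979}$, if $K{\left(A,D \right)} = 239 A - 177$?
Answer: $- \frac{44791}{43343} \approx -1.0334$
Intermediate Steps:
$K{\left(A,D \right)} = -177 + 239 A$
$R{\left(o \right)} = -18 + 189 o$ ($R{\left(o \right)} = -18 + 9 o 21 = -18 + 9 \cdot 21 o = -18 + 189 o$)
$\frac{K{\left(-489,142 \right)} + 251421}{R{\left(312 \right)} - 188979} = \frac{\left(-177 + 239 \left(-489\right)\right) + 251421}{\left(-18 + 189 \cdot 312\right) - 188979} = \frac{\left(-177 - 116871\right) + 251421}{\left(-18 + 58968\right) - 188979} = \frac{-117048 + 251421}{58950 - 188979} = \frac{134373}{-130029} = 134373 \left(- \frac{1}{130029}\right) = - \frac{44791}{43343}$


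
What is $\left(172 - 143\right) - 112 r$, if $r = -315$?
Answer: $35309$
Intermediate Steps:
$\left(172 - 143\right) - 112 r = \left(172 - 143\right) - -35280 = \left(172 - 143\right) + 35280 = 29 + 35280 = 35309$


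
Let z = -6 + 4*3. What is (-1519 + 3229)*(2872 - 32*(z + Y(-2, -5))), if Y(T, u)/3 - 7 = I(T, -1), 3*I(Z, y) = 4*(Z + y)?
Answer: 4090320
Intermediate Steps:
z = 6 (z = -6 + 12 = 6)
I(Z, y) = 4*Z/3 + 4*y/3 (I(Z, y) = (4*(Z + y))/3 = (4*Z + 4*y)/3 = 4*Z/3 + 4*y/3)
Y(T, u) = 17 + 4*T (Y(T, u) = 21 + 3*(4*T/3 + (4/3)*(-1)) = 21 + 3*(4*T/3 - 4/3) = 21 + 3*(-4/3 + 4*T/3) = 21 + (-4 + 4*T) = 17 + 4*T)
(-1519 + 3229)*(2872 - 32*(z + Y(-2, -5))) = (-1519 + 3229)*(2872 - 32*(6 + (17 + 4*(-2)))) = 1710*(2872 - 32*(6 + (17 - 8))) = 1710*(2872 - 32*(6 + 9)) = 1710*(2872 - 32*15) = 1710*(2872 - 480) = 1710*2392 = 4090320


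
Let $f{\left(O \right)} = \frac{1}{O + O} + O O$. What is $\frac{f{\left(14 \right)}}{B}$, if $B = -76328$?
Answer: $- \frac{5489}{2137184} \approx -0.0025683$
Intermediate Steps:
$f{\left(O \right)} = O^{2} + \frac{1}{2 O}$ ($f{\left(O \right)} = \frac{1}{2 O} + O^{2} = O^{2} + \frac{1}{2 O}$)
$\frac{f{\left(14 \right)}}{B} = \frac{\frac{1}{14} \left(\frac{1}{2} + 14^{3}\right)}{-76328} = \frac{\frac{1}{2} + 2744}{14} \left(- \frac{1}{76328}\right) = \frac{1}{14} \cdot \frac{5489}{2} \left(- \frac{1}{76328}\right) = \frac{5489}{28} \left(- \frac{1}{76328}\right) = - \frac{5489}{2137184}$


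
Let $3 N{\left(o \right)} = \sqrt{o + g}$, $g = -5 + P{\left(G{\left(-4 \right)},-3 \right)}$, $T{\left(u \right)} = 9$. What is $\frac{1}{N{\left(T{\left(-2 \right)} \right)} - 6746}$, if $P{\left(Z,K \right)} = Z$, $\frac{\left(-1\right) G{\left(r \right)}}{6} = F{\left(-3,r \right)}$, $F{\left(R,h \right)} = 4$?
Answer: $- \frac{30357}{204788332} - \frac{3 i \sqrt{5}}{204788332} \approx -0.00014824 - 3.2757 \cdot 10^{-8} i$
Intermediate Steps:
$G{\left(r \right)} = -24$ ($G{\left(r \right)} = \left(-6\right) 4 = -24$)
$g = -29$ ($g = -5 - 24 = -29$)
$N{\left(o \right)} = \frac{\sqrt{-29 + o}}{3}$ ($N{\left(o \right)} = \frac{\sqrt{o - 29}}{3} = \frac{\sqrt{-29 + o}}{3}$)
$\frac{1}{N{\left(T{\left(-2 \right)} \right)} - 6746} = \frac{1}{\frac{\sqrt{-29 + 9}}{3} - 6746} = \frac{1}{\frac{\sqrt{-20}}{3} - 6746} = \frac{1}{\frac{2 i \sqrt{5}}{3} - 6746} = \frac{1}{-6746 + \frac{2 i \sqrt{5}}{3}}$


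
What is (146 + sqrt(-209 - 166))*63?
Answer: 9198 + 315*I*sqrt(15) ≈ 9198.0 + 1220.0*I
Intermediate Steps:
(146 + sqrt(-209 - 166))*63 = (146 + sqrt(-375))*63 = (146 + 5*I*sqrt(15))*63 = 9198 + 315*I*sqrt(15)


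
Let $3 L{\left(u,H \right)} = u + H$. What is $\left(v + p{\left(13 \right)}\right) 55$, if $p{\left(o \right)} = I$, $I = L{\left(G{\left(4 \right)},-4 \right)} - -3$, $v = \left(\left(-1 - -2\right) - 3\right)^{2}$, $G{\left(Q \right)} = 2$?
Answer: $\frac{1045}{3} \approx 348.33$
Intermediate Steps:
$v = 4$ ($v = \left(\left(-1 + 2\right) - 3\right)^{2} = \left(1 - 3\right)^{2} = \left(-2\right)^{2} = 4$)
$L{\left(u,H \right)} = \frac{H}{3} + \frac{u}{3}$ ($L{\left(u,H \right)} = \frac{u + H}{3} = \frac{H + u}{3} = \frac{H}{3} + \frac{u}{3}$)
$I = \frac{7}{3}$ ($I = \left(\frac{1}{3} \left(-4\right) + \frac{1}{3} \cdot 2\right) - -3 = \left(- \frac{4}{3} + \frac{2}{3}\right) + 3 = - \frac{2}{3} + 3 = \frac{7}{3} \approx 2.3333$)
$p{\left(o \right)} = \frac{7}{3}$
$\left(v + p{\left(13 \right)}\right) 55 = \left(4 + \frac{7}{3}\right) 55 = \frac{19}{3} \cdot 55 = \frac{1045}{3}$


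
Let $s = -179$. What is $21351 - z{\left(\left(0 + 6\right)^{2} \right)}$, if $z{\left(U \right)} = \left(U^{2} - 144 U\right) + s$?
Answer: $25418$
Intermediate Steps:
$z{\left(U \right)} = -179 + U^{2} - 144 U$ ($z{\left(U \right)} = \left(U^{2} - 144 U\right) - 179 = -179 + U^{2} - 144 U$)
$21351 - z{\left(\left(0 + 6\right)^{2} \right)} = 21351 - \left(-179 + \left(\left(0 + 6\right)^{2}\right)^{2} - 144 \left(0 + 6\right)^{2}\right) = 21351 - \left(-179 + \left(6^{2}\right)^{2} - 144 \cdot 6^{2}\right) = 21351 - \left(-179 + 36^{2} - 5184\right) = 21351 - \left(-179 + 1296 - 5184\right) = 21351 - -4067 = 21351 + 4067 = 25418$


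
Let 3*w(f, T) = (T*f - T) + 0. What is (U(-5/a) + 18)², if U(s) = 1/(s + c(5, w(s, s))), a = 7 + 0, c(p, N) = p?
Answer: 299209/900 ≈ 332.45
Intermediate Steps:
w(f, T) = -T/3 + T*f/3 (w(f, T) = ((T*f - T) + 0)/3 = ((-T + T*f) + 0)/3 = (-T + T*f)/3 = -T/3 + T*f/3)
a = 7
U(s) = 1/(5 + s) (U(s) = 1/(s + 5) = 1/(5 + s))
(U(-5/a) + 18)² = (1/(5 - 5/7) + 18)² = (1/(30/7) + 18)² = (7/30 + 18)² = (547/30)² = 299209/900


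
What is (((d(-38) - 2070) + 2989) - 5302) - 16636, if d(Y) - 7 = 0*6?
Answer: -21012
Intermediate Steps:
d(Y) = 7 (d(Y) = 7 + 0*6 = 7 + 0 = 7)
(((d(-38) - 2070) + 2989) - 5302) - 16636 = (((7 - 2070) + 2989) - 5302) - 16636 = ((-2063 + 2989) - 5302) - 16636 = (926 - 5302) - 16636 = -4376 - 16636 = -21012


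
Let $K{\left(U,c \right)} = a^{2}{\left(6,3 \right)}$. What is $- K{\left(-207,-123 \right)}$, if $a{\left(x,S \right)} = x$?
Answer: $-36$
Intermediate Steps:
$K{\left(U,c \right)} = 36$ ($K{\left(U,c \right)} = 6^{2} = 36$)
$- K{\left(-207,-123 \right)} = \left(-1\right) 36 = -36$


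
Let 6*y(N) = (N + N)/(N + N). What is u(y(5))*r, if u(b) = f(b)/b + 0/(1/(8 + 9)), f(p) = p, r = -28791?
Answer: -28791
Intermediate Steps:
y(N) = 1/6 (y(N) = ((N + N)/(N + N))/6 = ((2*N)/((2*N)))/6 = ((2*N)*(1/(2*N)))/6 = (1/6)*1 = 1/6)
u(b) = 1 (u(b) = b/b + 0/(1/(8 + 9)) = 1 + 0/(1/17) = 1 + 0*17 = 1 + 0 = 1)
u(y(5))*r = 1*(-28791) = -28791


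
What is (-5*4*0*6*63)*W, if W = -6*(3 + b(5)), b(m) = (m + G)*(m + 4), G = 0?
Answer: 0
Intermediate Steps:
b(m) = m*(4 + m) (b(m) = (m + 0)*(m + 4) = m*(4 + m))
W = -288 (W = -6*(3 + 5*(4 + 5)) = -6*(3 + 5*9) = -6*(3 + 45) = -6*48 = -1*288 = -288)
(-5*4*0*6*63)*W = (-5*4*0*6*63)*(-288) = (-0*6*63)*(-288) = (-5*0*63)*(-288) = (0*63)*(-288) = 0*(-288) = 0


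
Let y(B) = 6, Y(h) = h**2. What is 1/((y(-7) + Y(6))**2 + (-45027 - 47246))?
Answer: -1/90509 ≈ -1.1049e-5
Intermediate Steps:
1/((y(-7) + Y(6))**2 + (-45027 - 47246)) = 1/((6 + 6**2)**2 + (-45027 - 47246)) = 1/((6 + 36)**2 - 92273) = 1/(42**2 - 92273) = 1/(1764 - 92273) = 1/(-90509) = -1/90509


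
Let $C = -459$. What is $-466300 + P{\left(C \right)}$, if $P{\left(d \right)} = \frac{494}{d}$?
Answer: $- \frac{214032194}{459} \approx -4.663 \cdot 10^{5}$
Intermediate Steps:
$-466300 + P{\left(C \right)} = -466300 + \frac{494}{-459} = -466300 + 494 \left(- \frac{1}{459}\right) = -466300 - \frac{494}{459} = - \frac{214032194}{459}$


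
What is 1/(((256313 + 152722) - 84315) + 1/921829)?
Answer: 921829/299336312881 ≈ 3.0796e-6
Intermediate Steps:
1/(((256313 + 152722) - 84315) + 1/921829) = 1/((409035 - 84315) + 1/921829) = 1/(324720 + 1/921829) = 1/(299336312881/921829) = 921829/299336312881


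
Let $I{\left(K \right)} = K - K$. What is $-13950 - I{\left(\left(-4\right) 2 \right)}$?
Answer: $-13950$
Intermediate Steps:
$I{\left(K \right)} = 0$
$-13950 - I{\left(\left(-4\right) 2 \right)} = -13950 - 0 = -13950 + 0 = -13950$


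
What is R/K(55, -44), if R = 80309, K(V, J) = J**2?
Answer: 80309/1936 ≈ 41.482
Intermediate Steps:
R/K(55, -44) = 80309/((-44)**2) = 80309/1936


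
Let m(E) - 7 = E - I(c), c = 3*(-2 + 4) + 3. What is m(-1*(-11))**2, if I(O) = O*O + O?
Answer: 5184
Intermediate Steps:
c = 9 (c = 3*2 + 3 = 6 + 3 = 9)
I(O) = O + O**2 (I(O) = O**2 + O = O + O**2)
m(E) = -83 + E (m(E) = 7 + (E - 9*(1 + 9)) = 7 + (E - 9*10) = 7 + (E - 1*90) = 7 + (E - 90) = 7 + (-90 + E) = -83 + E)
m(-1*(-11))**2 = (-83 - 1*(-11))**2 = (-83 + 11)**2 = (-72)**2 = 5184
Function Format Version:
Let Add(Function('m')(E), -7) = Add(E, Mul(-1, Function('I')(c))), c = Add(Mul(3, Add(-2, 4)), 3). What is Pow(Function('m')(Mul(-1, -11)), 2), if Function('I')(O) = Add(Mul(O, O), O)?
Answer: 5184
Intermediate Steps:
c = 9 (c = Add(Mul(3, 2), 3) = Add(6, 3) = 9)
Function('I')(O) = Add(O, Pow(O, 2)) (Function('I')(O) = Add(Pow(O, 2), O) = Add(O, Pow(O, 2)))
Function('m')(E) = Add(-83, E) (Function('m')(E) = Add(7, Add(E, Mul(-1, Mul(9, Add(1, 9))))) = Add(7, Add(E, Mul(-1, Mul(9, 10)))) = Add(7, Add(E, Mul(-1, 90))) = Add(7, Add(E, -90)) = Add(7, Add(-90, E)) = Add(-83, E))
Pow(Function('m')(Mul(-1, -11)), 2) = Pow(Add(-83, Mul(-1, -11)), 2) = Pow(Add(-83, 11), 2) = Pow(-72, 2) = 5184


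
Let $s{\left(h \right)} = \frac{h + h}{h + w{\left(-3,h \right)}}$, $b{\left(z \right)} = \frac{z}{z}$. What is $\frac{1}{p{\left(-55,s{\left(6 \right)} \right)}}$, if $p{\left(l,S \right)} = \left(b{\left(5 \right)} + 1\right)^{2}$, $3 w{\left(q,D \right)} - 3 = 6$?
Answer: $\frac{1}{4} \approx 0.25$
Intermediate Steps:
$b{\left(z \right)} = 1$
$w{\left(q,D \right)} = 3$ ($w{\left(q,D \right)} = 1 + \frac{1}{3} \cdot 6 = 1 + 2 = 3$)
$s{\left(h \right)} = \frac{2 h}{3 + h}$ ($s{\left(h \right)} = \frac{h + h}{h + 3} = \frac{2 h}{3 + h}$)
$p{\left(l,S \right)} = 4$ ($p{\left(l,S \right)} = \left(1 + 1\right)^{2} = 2^{2} = 4$)
$\frac{1}{p{\left(-55,s{\left(6 \right)} \right)}} = \frac{1}{4}$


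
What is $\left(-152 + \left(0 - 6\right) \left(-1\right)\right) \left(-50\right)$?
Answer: $7300$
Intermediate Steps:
$\left(-152 + \left(0 - 6\right) \left(-1\right)\right) \left(-50\right) = \left(-152 - -6\right) \left(-50\right) = \left(-152 + 6\right) \left(-50\right) = \left(-146\right) \left(-50\right) = 7300$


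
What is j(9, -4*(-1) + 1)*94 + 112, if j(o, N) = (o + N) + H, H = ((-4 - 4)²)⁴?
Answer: 1577059732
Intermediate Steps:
H = 16777216 (H = ((-8)²)⁴ = 64⁴ = 16777216)
j(o, N) = 16777216 + N + o (j(o, N) = (o + N) + 16777216 = (N + o) + 16777216 = 16777216 + N + o)
j(9, -4*(-1) + 1)*94 + 112 = (16777216 + (-4*(-1) + 1) + 9)*94 + 112 = (16777216 + (4 + 1) + 9)*94 + 112 = (16777216 + 5 + 9)*94 + 112 = 16777230*94 + 112 = 1577059620 + 112 = 1577059732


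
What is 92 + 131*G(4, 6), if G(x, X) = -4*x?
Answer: -2004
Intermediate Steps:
92 + 131*G(4, 6) = 92 + 131*(-4*4) = 92 + 131*(-16) = 92 - 2096 = -2004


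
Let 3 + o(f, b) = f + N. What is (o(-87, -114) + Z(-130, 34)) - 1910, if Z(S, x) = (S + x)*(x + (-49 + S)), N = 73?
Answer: 11993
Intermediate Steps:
o(f, b) = 70 + f (o(f, b) = -3 + (f + 73) = -3 + (73 + f) = 70 + f)
Z(S, x) = (S + x)*(-49 + S + x)
(o(-87, -114) + Z(-130, 34)) - 1910 = ((70 - 87) + ((-130)**2 + 34**2 - 49*(-130) - 49*34 + 2*(-130)*34)) - 1910 = (-17 + (16900 + 1156 + 6370 - 1666 - 8840)) - 1910 = (-17 + 13920) - 1910 = 13903 - 1910 = 11993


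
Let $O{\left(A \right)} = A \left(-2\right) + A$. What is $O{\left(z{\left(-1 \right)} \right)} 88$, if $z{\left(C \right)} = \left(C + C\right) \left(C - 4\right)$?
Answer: $-880$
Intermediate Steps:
$z{\left(C \right)} = 2 C \left(-4 + C\right)$
$O{\left(A \right)} = - A$ ($O{\left(A \right)} = - 2 A + A = - A$)
$O{\left(z{\left(-1 \right)} \right)} 88 = - 2 \left(-1\right) \left(-4 - 1\right) 88 = - 2 \left(-1\right) \left(-5\right) 88 = \left(-1\right) 10 \cdot 88 = \left(-10\right) 88 = -880$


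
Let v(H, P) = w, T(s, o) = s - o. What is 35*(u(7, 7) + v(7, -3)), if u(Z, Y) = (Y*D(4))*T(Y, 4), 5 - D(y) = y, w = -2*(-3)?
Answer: 945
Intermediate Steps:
w = 6
D(y) = 5 - y
v(H, P) = 6
u(Z, Y) = Y*(-4 + Y) (u(Z, Y) = (Y*(5 - 1*4))*(Y - 1*4) = (Y*(5 - 4))*(Y - 4) = (Y*1)*(-4 + Y) = Y*(-4 + Y))
35*(u(7, 7) + v(7, -3)) = 35*(7*(-4 + 7) + 6) = 35*(7*3 + 6) = 35*(21 + 6) = 35*27 = 945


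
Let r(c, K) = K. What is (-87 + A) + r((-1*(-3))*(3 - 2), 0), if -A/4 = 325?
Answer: -1387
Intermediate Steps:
A = -1300 (A = -4*325 = -1300)
(-87 + A) + r((-1*(-3))*(3 - 2), 0) = (-87 - 1300) + 0 = -1387 + 0 = -1387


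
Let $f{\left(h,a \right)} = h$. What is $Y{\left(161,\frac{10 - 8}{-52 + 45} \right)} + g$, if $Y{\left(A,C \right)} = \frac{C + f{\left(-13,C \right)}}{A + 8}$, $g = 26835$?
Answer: $\frac{31745712}{1183} \approx 26835.0$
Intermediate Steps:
$Y{\left(A,C \right)} = \frac{-13 + C}{8 + A}$ ($Y{\left(A,C \right)} = \frac{C - 13}{A + 8} = \frac{-13 + C}{8 + A}$)
$Y{\left(161,\frac{10 - 8}{-52 + 45} \right)} + g = \frac{-13 + \frac{10 - 8}{-52 + 45}}{8 + 161} + 26835 = \frac{-13 + \frac{2}{-7}}{169} + 26835 = \frac{-13 + 2 \left(- \frac{1}{7}\right)}{169} + 26835 = \frac{-13 - \frac{2}{7}}{169} + 26835 = \frac{1}{169} \left(- \frac{93}{7}\right) + 26835 = - \frac{93}{1183} + 26835 = \frac{31745712}{1183}$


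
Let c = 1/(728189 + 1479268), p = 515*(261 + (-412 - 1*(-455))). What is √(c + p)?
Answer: √84766218295387433/735819 ≈ 395.68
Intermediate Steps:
p = 156560 (p = 515*(261 + (-412 + 455)) = 515*(261 + 43) = 515*304 = 156560)
c = 1/2207457 ≈ 4.5301e-7
√(c + p) = √(1/2207457 + 156560) = √(345599467921/2207457) = √84766218295387433/735819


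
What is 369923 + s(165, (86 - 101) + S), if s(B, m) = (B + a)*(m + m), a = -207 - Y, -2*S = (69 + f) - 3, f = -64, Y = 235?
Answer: 378787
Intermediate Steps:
S = -1 (S = -((69 - 64) - 3)/2 = -(5 - 3)/2 = -½*2 = -1)
a = -442 (a = -207 - 1*235 = -207 - 235 = -442)
s(B, m) = 2*m*(-442 + B) (s(B, m) = (B - 442)*(m + m) = (-442 + B)*(2*m) = 2*m*(-442 + B))
369923 + s(165, (86 - 101) + S) = 369923 + 2*((86 - 101) - 1)*(-442 + 165) = 369923 + 2*(-15 - 1)*(-277) = 369923 + 2*(-16)*(-277) = 369923 + 8864 = 378787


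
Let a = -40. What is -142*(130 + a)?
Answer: -12780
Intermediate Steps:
-142*(130 + a) = -142*(130 - 40) = -142*90 = -12780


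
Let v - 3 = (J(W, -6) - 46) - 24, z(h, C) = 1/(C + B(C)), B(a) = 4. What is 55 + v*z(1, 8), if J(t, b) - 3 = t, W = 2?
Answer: 299/6 ≈ 49.833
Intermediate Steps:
J(t, b) = 3 + t
z(h, C) = 1/(4 + C) (z(h, C) = 1/(C + 4) = 1/(4 + C))
v = -62 (v = 3 + (((3 + 2) - 46) - 24) = 3 + ((5 - 46) - 24) = 3 + (-41 - 24) = 3 - 65 = -62)
55 + v*z(1, 8) = 55 - 62/(4 + 8) = 55 - 62/12 = 55 - 62*1/12 = 55 - 31/6 = 299/6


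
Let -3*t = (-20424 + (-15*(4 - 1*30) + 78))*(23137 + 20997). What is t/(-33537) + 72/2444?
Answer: -179376390182/20491107 ≈ -8753.9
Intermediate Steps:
t = 293579368 (t = -(-20424 + (-15*(4 - 1*30) + 78))*(23137 + 20997)/3 = -(-20424 + (-15*(4 - 30) + 78))*44134/3 = -(-20424 + (-15*(-26) + 78))*44134/3 = -(-20424 + (390 + 78))*44134/3 = -(-20424 + 468)*44134/3 = -(-6652)*44134 = -⅓*(-880738104) = 293579368)
t/(-33537) + 72/2444 = 293579368/(-33537) + 72/2444 = 293579368*(-1/33537) + 72*(1/2444) = -293579368/33537 + 18/611 = -179376390182/20491107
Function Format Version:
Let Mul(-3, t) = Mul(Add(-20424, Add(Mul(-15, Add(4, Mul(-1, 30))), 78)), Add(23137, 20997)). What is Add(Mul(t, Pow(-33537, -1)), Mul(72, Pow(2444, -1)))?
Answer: Rational(-179376390182, 20491107) ≈ -8753.9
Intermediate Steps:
t = 293579368 (t = Mul(Rational(-1, 3), Mul(Add(-20424, Add(Mul(-15, Add(4, Mul(-1, 30))), 78)), Add(23137, 20997))) = Mul(Rational(-1, 3), Mul(Add(-20424, Add(Mul(-15, Add(4, -30)), 78)), 44134)) = Mul(Rational(-1, 3), Mul(Add(-20424, Add(Mul(-15, -26), 78)), 44134)) = Mul(Rational(-1, 3), Mul(Add(-20424, Add(390, 78)), 44134)) = Mul(Rational(-1, 3), Mul(Add(-20424, 468), 44134)) = Mul(Rational(-1, 3), Mul(-19956, 44134)) = Mul(Rational(-1, 3), -880738104) = 293579368)
Add(Mul(t, Pow(-33537, -1)), Mul(72, Pow(2444, -1))) = Add(Mul(293579368, Pow(-33537, -1)), Mul(72, Pow(2444, -1))) = Add(Mul(293579368, Rational(-1, 33537)), Mul(72, Rational(1, 2444))) = Add(Rational(-293579368, 33537), Rational(18, 611)) = Rational(-179376390182, 20491107)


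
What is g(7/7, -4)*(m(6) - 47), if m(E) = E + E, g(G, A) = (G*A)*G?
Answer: 140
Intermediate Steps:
g(G, A) = A*G² (g(G, A) = (A*G)*G = A*G²)
m(E) = 2*E
g(7/7, -4)*(m(6) - 47) = (-4*1²)*(2*6 - 47) = (-4*1²)*(12 - 47) = -4*1²*(-35) = -4*1*(-35) = -4*(-35) = 140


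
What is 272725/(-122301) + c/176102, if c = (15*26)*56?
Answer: -22678182055/10768725351 ≈ -2.1059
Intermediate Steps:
c = 21840 (c = 390*56 = 21840)
272725/(-122301) + c/176102 = 272725/(-122301) + 21840/176102 = 272725*(-1/122301) + 21840*(1/176102) = -272725/122301 + 10920/88051 = -22678182055/10768725351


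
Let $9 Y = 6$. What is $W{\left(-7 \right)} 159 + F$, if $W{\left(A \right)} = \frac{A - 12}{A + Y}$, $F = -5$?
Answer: $472$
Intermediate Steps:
$Y = \frac{2}{3}$ ($Y = \frac{1}{9} \cdot 6 = \frac{2}{3} \approx 0.66667$)
$W{\left(A \right)} = \frac{-12 + A}{\frac{2}{3} + A}$ ($W{\left(A \right)} = \frac{A - 12}{A + \frac{2}{3}} = \frac{-12 + A}{\frac{2}{3} + A}$)
$W{\left(-7 \right)} 159 + F = \frac{3 \left(-12 - 7\right)}{2 + 3 \left(-7\right)} 159 - 5 = 3 \frac{1}{2 - 21} \left(-19\right) 159 - 5 = 3 \frac{1}{-19} \left(-19\right) 159 - 5 = 3 \left(- \frac{1}{19}\right) \left(-19\right) 159 - 5 = 3 \cdot 159 - 5 = 477 - 5 = 472$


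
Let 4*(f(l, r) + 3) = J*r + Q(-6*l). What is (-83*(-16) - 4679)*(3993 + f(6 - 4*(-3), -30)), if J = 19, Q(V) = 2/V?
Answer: -928292903/72 ≈ -1.2893e+7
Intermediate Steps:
f(l, r) = -3 - 1/(12*l) + 19*r/4 (f(l, r) = -3 + (19*r + 2/((-6*l)))/4 = -3 + (19*r + 2*(-1/(6*l)))/4 = -3 + (19*r - 1/(3*l))/4 = -3 + (-1/(12*l) + 19*r/4) = -3 - 1/(12*l) + 19*r/4)
(-83*(-16) - 4679)*(3993 + f(6 - 4*(-3), -30)) = (-83*(-16) - 4679)*(3993 + (-3 - 1/(12*(6 - 4*(-3))) + (19/4)*(-30))) = (1328 - 4679)*(3993 + (-3 - 1/(12*(6 + 12)) - 285/2)) = -3351*(3993 + (-3 - 1/12/18 - 285/2)) = -3351*(3993 + (-3 - 1/12*1/18 - 285/2)) = -3351*(3993 + (-3 - 1/216 - 285/2)) = -3351*(3993 - 31429/216) = -3351*831059/216 = -928292903/72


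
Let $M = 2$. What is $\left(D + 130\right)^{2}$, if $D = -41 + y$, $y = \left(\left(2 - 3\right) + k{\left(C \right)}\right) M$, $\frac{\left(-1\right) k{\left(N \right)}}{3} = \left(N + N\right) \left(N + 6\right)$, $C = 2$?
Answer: $11025$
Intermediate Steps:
$k{\left(N \right)} = - 6 N \left(6 + N\right)$ ($k{\left(N \right)} = - 3 \left(N + N\right) \left(N + 6\right) = - 3 \cdot 2 N \left(6 + N\right) = - 6 N \left(6 + N\right)$)
$y = -194$ ($y = \left(\left(2 - 3\right) - 12 \left(6 + 2\right)\right) 2 = \left(-1 - 12 \cdot 8\right) 2 = \left(-1 - 96\right) 2 = \left(-97\right) 2 = -194$)
$D = -235$ ($D = -41 - 194 = -235$)
$\left(D + 130\right)^{2} = \left(-235 + 130\right)^{2} = \left(-105\right)^{2} = 11025$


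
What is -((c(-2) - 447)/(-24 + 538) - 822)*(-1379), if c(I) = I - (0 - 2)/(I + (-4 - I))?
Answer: -1166516785/1028 ≈ -1.1347e+6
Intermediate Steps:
c(I) = -½ + I (c(I) = I - (-2)/(-4) = I - (-2)*(-1)/4 = I - 1*½ = I - ½ = -½ + I)
-((c(-2) - 447)/(-24 + 538) - 822)*(-1379) = -(((-½ - 2) - 447)/(-24 + 538) - 822)*(-1379) = -((-5/2 - 447)/514 - 822)*(-1379) = -(-899/2*1/514 - 822)*(-1379) = -(-899/1028 - 822)*(-1379) = -(-845915)*(-1379)/1028 = -1*1166516785/1028 = -1166516785/1028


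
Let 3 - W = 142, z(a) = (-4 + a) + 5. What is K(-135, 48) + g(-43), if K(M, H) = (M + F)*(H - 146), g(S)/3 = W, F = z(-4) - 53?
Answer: 18301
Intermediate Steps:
z(a) = 1 + a
W = -139 (W = 3 - 1*142 = 3 - 142 = -139)
F = -56 (F = (1 - 4) - 53 = -3 - 53 = -56)
g(S) = -417 (g(S) = 3*(-139) = -417)
K(M, H) = (-146 + H)*(-56 + M) (K(M, H) = (M - 56)*(H - 146) = (-56 + M)*(-146 + H) = (-146 + H)*(-56 + M))
K(-135, 48) + g(-43) = (8176 - 146*(-135) - 56*48 + 48*(-135)) - 417 = (8176 + 19710 - 2688 - 6480) - 417 = 18718 - 417 = 18301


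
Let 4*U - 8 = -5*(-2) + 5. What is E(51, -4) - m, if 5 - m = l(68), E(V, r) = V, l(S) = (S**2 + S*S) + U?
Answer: 37199/4 ≈ 9299.8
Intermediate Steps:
U = 23/4 (U = 2 + (-5*(-2) + 5)/4 = 2 + (10 + 5)/4 = 2 + (1/4)*15 = 2 + 15/4 = 23/4 ≈ 5.7500)
l(S) = 23/4 + 2*S**2 (l(S) = (S**2 + S*S) + 23/4 = (S**2 + S**2) + 23/4 = 2*S**2 + 23/4 = 23/4 + 2*S**2)
m = -36995/4 (m = 5 - (23/4 + 2*68**2) = 5 - (23/4 + 2*4624) = 5 - (23/4 + 9248) = 5 - 1*37015/4 = 5 - 37015/4 = -36995/4 ≈ -9248.8)
E(51, -4) - m = 51 - 1*(-36995/4) = 51 + 36995/4 = 37199/4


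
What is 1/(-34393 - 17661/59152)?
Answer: -59152/2034432397 ≈ -2.9075e-5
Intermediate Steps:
1/(-34393 - 17661/59152) = 1/(-2034432397/59152) = -59152/2034432397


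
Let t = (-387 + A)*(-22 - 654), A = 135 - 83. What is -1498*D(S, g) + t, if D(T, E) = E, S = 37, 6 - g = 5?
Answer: 224962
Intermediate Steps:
g = 1 (g = 6 - 1*5 = 6 - 5 = 1)
A = 52
t = 226460 (t = (-387 + 52)*(-22 - 654) = -335*(-676) = 226460)
-1498*D(S, g) + t = -1498*1 + 226460 = -1498 + 226460 = 224962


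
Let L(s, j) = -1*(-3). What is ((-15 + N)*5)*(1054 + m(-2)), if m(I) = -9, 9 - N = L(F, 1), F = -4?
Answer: -47025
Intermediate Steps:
L(s, j) = 3
N = 6 (N = 9 - 1*3 = 9 - 3 = 6)
((-15 + N)*5)*(1054 + m(-2)) = ((-15 + 6)*5)*(1054 - 9) = -9*5*1045 = -45*1045 = -47025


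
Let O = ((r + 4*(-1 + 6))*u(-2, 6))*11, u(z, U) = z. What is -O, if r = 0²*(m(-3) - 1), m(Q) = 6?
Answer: 440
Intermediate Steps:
r = 0 (r = 0²*(6 - 1) = 0*5 = 0)
O = -440 (O = ((0 + 4*(-1 + 6))*(-2))*11 = ((0 + 4*5)*(-2))*11 = ((0 + 20)*(-2))*11 = (20*(-2))*11 = -40*11 = -440)
-O = -1*(-440) = 440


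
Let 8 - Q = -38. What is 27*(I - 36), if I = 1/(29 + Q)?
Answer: -24291/25 ≈ -971.64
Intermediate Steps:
Q = 46 (Q = 8 - 1*(-38) = 8 + 38 = 46)
I = 1/75 (I = 1/(29 + 46) = 1/75 ≈ 0.013333)
27*(I - 36) = 27*(1/75 - 36) = 27*(-2699/75) = -24291/25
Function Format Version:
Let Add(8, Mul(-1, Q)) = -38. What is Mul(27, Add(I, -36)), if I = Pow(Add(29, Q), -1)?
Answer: Rational(-24291, 25) ≈ -971.64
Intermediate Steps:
Q = 46 (Q = Add(8, Mul(-1, -38)) = Add(8, 38) = 46)
I = Rational(1, 75) (I = Pow(Add(29, 46), -1) = Pow(75, -1) = Rational(1, 75) ≈ 0.013333)
Mul(27, Add(I, -36)) = Mul(27, Add(Rational(1, 75), -36)) = Mul(27, Rational(-2699, 75)) = Rational(-24291, 25)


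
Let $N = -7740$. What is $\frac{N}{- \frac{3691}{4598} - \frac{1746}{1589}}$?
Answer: $\frac{56550158280}{13893107} \approx 4070.4$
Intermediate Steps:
$\frac{N}{- \frac{3691}{4598} - \frac{1746}{1589}} = - \frac{7740}{- \frac{3691}{4598} - \frac{1746}{1589}} = - \frac{7740}{- \frac{13893107}{7306222}} = \left(-7740\right) \left(- \frac{7306222}{13893107}\right) = \frac{56550158280}{13893107}$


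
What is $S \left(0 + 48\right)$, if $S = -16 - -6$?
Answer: $-480$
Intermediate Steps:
$S = -10$ ($S = -16 + 6 = -10$)
$S \left(0 + 48\right) = - 10 \left(0 + 48\right) = \left(-10\right) 48 = -480$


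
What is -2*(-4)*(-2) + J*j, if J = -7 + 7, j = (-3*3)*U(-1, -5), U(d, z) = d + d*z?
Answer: -16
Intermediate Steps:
j = -36 (j = (-3*3)*(-(1 - 5)) = -(-9)*(-4) = -9*4 = -36)
J = 0
-2*(-4)*(-2) + J*j = -2*(-4)*(-2) + 0*(-36) = 8*(-2) + 0 = -16 + 0 = -16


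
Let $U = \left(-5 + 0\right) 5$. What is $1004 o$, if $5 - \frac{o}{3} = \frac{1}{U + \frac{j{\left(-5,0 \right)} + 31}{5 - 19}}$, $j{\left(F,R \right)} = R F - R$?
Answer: $\frac{1926676}{127} \approx 15171.0$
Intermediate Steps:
$j{\left(F,R \right)} = - R + F R$ ($j{\left(F,R \right)} = F R - R = - R + F R$)
$U = -25$ ($U = \left(-5\right) 5 = -25$)
$o = \frac{1919}{127}$ ($o = 15 - \frac{3}{-25 + \frac{0 \left(-1 - 5\right) + 31}{5 - 19}} = 15 - \frac{3}{-25 + \frac{0 \left(-6\right) + 31}{-14}} = 15 - \frac{3}{-25 + \left(0 + 31\right) \left(- \frac{1}{14}\right)} = 15 - \frac{3}{-25 + 31 \left(- \frac{1}{14}\right)} = 15 - \frac{3}{-25 - \frac{31}{14}} = 15 - \frac{3}{- \frac{381}{14}} = 15 - - \frac{14}{127} = 15 + \frac{14}{127} = \frac{1919}{127} \approx 15.11$)
$1004 o = 1004 \cdot \frac{1919}{127} = \frac{1926676}{127}$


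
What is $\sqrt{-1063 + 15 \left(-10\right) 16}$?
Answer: $i \sqrt{3463} \approx 58.847 i$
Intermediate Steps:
$\sqrt{-1063 + 15 \left(-10\right) 16} = \sqrt{-1063 - 2400} = \sqrt{-3463} = i \sqrt{3463}$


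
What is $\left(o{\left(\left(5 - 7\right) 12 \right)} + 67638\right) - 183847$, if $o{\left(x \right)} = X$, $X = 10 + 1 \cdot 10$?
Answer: $-116189$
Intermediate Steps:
$X = 20$ ($X = 10 + 10 = 20$)
$o{\left(x \right)} = 20$
$\left(o{\left(\left(5 - 7\right) 12 \right)} + 67638\right) - 183847 = \left(20 + 67638\right) - 183847 = 67658 - 183847 = -116189$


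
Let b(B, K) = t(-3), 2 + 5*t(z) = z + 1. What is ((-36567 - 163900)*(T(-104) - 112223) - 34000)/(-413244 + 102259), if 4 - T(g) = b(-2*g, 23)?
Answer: -112480059497/1554925 ≈ -72338.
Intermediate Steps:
t(z) = -⅕ + z/5 (t(z) = -⅖ + (z + 1)/5 = -⅖ + (1 + z)/5 = -⅖ + (⅕ + z/5) = -⅕ + z/5)
b(B, K) = -⅘ (b(B, K) = -⅕ + (⅕)*(-3) = -⅕ - ⅗ = -⅘)
T(g) = 24/5 (T(g) = 4 - 1*(-⅘) = 4 + ⅘ = 24/5)
((-36567 - 163900)*(T(-104) - 112223) - 34000)/(-413244 + 102259) = ((-36567 - 163900)*(24/5 - 112223) - 34000)/(-413244 + 102259) = (-200467*(-561091/5) - 34000)/(-310985) = (112480229497/5 - 34000)*(-1/310985) = (112480059497/5)*(-1/310985) = -112480059497/1554925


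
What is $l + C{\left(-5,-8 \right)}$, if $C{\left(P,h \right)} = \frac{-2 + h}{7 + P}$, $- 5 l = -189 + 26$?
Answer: $\frac{138}{5} \approx 27.6$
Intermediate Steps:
$l = \frac{163}{5}$ ($l = - \frac{-189 + 26}{5} = \left(- \frac{1}{5}\right) \left(-163\right) = \frac{163}{5} \approx 32.6$)
$C{\left(P,h \right)} = \frac{-2 + h}{7 + P}$
$l + C{\left(-5,-8 \right)} = \frac{163}{5} + \frac{-2 - 8}{7 - 5} = \frac{163}{5} + \frac{1}{2} \left(-10\right) = \frac{163}{5} - 5 = \frac{138}{5}$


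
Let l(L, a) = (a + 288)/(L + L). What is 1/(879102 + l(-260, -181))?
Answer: 520/457132933 ≈ 1.1375e-6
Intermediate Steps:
l(L, a) = (288 + a)/(2*L) (l(L, a) = (288 + a)/((2*L)) = (288 + a)*(1/(2*L)) = (288 + a)/(2*L))
1/(879102 + l(-260, -181)) = 1/(879102 + (½)*(288 - 181)/(-260)) = 1/(879102 + (½)*(-1/260)*107) = 1/(879102 - 107/520) = 1/(457132933/520) = 520/457132933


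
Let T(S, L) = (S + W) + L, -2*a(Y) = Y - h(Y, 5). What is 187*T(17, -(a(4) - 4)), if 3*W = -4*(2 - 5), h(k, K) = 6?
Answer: 4488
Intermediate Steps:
W = 4 (W = (-4*(2 - 5))/3 = (-4*(-3))/3 = (1/3)*12 = 4)
a(Y) = 3 - Y/2 (a(Y) = -(Y - 1*6)/2 = -(Y - 6)/2 = -(-6 + Y)/2 = 3 - Y/2)
T(S, L) = 4 + L + S (T(S, L) = (S + 4) + L = (4 + S) + L = 4 + L + S)
187*T(17, -(a(4) - 4)) = 187*(4 - ((3 - 1/2*4) - 4) + 17) = 187*(4 - ((3 - 2) - 4) + 17) = 187*(4 - (1 - 4) + 17) = 187*(4 - 1*(-3) + 17) = 187*(4 + 3 + 17) = 187*24 = 4488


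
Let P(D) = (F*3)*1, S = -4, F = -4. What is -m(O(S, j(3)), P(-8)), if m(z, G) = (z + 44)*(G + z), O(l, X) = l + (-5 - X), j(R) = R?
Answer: 768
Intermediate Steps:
O(l, X) = -5 + l - X
P(D) = -12 (P(D) = -4*3*1 = -12*1 = -12)
m(z, G) = (44 + z)*(G + z)
-m(O(S, j(3)), P(-8)) = -((-5 - 4 - 1*3)² + 44*(-12) + 44*(-5 - 4 - 1*3) - 12*(-5 - 4 - 1*3)) = -((-5 - 4 - 3)² - 528 + 44*(-5 - 4 - 3) - 12*(-5 - 4 - 3)) = -((-12)² - 528 + 44*(-12) - 12*(-12)) = -(144 - 528 - 528 + 144) = -1*(-768) = 768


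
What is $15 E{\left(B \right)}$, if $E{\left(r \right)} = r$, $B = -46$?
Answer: $-690$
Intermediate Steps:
$15 E{\left(B \right)} = 15 \left(-46\right) = -690$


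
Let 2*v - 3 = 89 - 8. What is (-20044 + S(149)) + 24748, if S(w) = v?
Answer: 4746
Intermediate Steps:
v = 42 (v = 3/2 + (89 - 8)/2 = 3/2 + (½)*81 = 3/2 + 81/2 = 42)
S(w) = 42
(-20044 + S(149)) + 24748 = (-20044 + 42) + 24748 = -20002 + 24748 = 4746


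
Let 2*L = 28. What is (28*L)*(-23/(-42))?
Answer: 644/3 ≈ 214.67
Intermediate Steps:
L = 14 (L = (½)*28 = 14)
(28*L)*(-23/(-42)) = (28*14)*(-23/(-42)) = 392*(-23*(-1/42)) = 392*(23/42) = 644/3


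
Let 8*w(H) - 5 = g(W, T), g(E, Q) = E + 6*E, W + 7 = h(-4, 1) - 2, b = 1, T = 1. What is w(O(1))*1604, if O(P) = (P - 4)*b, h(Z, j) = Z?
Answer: -17243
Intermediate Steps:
O(P) = -4 + P (O(P) = (P - 4)*1 = (-4 + P)*1 = -4 + P)
W = -13 (W = -7 + (-4 - 2) = -7 - 6 = -13)
g(E, Q) = 7*E
w(H) = -43/4 (w(H) = 5/8 + (7*(-13))/8 = 5/8 + (⅛)*(-91) = 5/8 - 91/8 = -43/4)
w(O(1))*1604 = -43/4*1604 = -17243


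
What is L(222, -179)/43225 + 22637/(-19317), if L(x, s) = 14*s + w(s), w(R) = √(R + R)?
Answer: -146698961/119282475 + I*√358/43225 ≈ -1.2298 + 0.00043773*I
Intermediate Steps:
w(R) = √2*√R (w(R) = √(2*R) = √2*√R)
L(x, s) = 14*s + √2*√s
L(222, -179)/43225 + 22637/(-19317) = (14*(-179) + √2*√(-179))/43225 + 22637/(-19317) = (-2506 + √2*(I*√179))*(1/43225) + 22637*(-1/19317) = (-2506 + I*√358)*(1/43225) - 22637/19317 = (-358/6175 + I*√358/43225) - 22637/19317 = -146698961/119282475 + I*√358/43225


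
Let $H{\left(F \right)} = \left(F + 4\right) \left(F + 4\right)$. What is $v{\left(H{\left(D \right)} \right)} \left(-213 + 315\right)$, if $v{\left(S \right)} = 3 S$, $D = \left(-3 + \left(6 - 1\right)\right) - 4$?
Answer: $1224$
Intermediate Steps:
$D = -2$ ($D = \left(-3 + 5\right) - 4 = 2 - 4 = -2$)
$H{\left(F \right)} = \left(4 + F\right)^{2}$ ($H{\left(F \right)} = \left(4 + F\right) \left(4 + F\right) = \left(4 + F\right)^{2}$)
$v{\left(H{\left(D \right)} \right)} \left(-213 + 315\right) = 3 \left(4 - 2\right)^{2} \left(-213 + 315\right) = 3 \cdot 2^{2} \cdot 102 = 3 \cdot 4 \cdot 102 = 12 \cdot 102 = 1224$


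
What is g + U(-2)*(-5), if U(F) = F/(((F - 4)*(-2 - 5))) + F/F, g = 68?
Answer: 1328/21 ≈ 63.238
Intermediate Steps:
U(F) = 1 + F/(28 - 7*F) (U(F) = F/(((-4 + F)*(-7))) + 1 = F/(28 - 7*F) + 1 = 1 + F/(28 - 7*F))
g + U(-2)*(-5) = 68 + (2*(-14 + 3*(-2))/(7*(-4 - 2)))*(-5) = 68 + ((2/7)*(-14 - 6)/(-6))*(-5) = 68 + ((2/7)*(-1/6)*(-20))*(-5) = 68 + (20/21)*(-5) = 68 - 100/21 = 1328/21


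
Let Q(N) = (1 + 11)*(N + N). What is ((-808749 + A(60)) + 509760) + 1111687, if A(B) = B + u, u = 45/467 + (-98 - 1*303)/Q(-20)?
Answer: 182188042147/224160 ≈ 8.1276e+5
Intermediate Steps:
Q(N) = 24*N (Q(N) = 12*(2*N) = 24*N)
u = 208867/224160 (u = 45/467 + (-98 - 1*303)/((24*(-20))) = 45*(1/467) + (-98 - 303)/(-480) = 45/467 - 401*(-1/480) = 45/467 + 401/480 = 208867/224160 ≈ 0.93178)
A(B) = 208867/224160 + B (A(B) = B + 208867/224160 = 208867/224160 + B)
((-808749 + A(60)) + 509760) + 1111687 = ((-808749 + (208867/224160 + 60)) + 509760) + 1111687 = ((-808749 + 13658467/224160) + 509760) + 1111687 = (-181275517373/224160 + 509760) + 1111687 = -67007715773/224160 + 1111687 = 182188042147/224160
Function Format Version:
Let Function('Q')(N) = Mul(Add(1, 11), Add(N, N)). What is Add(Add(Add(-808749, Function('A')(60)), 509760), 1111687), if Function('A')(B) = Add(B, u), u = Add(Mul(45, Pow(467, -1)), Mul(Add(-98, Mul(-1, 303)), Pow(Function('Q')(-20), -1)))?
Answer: Rational(182188042147, 224160) ≈ 8.1276e+5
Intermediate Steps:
Function('Q')(N) = Mul(24, N) (Function('Q')(N) = Mul(12, Mul(2, N)) = Mul(24, N))
u = Rational(208867, 224160) (u = Add(Mul(45, Pow(467, -1)), Mul(Add(-98, Mul(-1, 303)), Pow(Mul(24, -20), -1))) = Add(Mul(45, Rational(1, 467)), Mul(Add(-98, -303), Pow(-480, -1))) = Add(Rational(45, 467), Mul(-401, Rational(-1, 480))) = Add(Rational(45, 467), Rational(401, 480)) = Rational(208867, 224160) ≈ 0.93178)
Function('A')(B) = Add(Rational(208867, 224160), B) (Function('A')(B) = Add(B, Rational(208867, 224160)) = Add(Rational(208867, 224160), B))
Add(Add(Add(-808749, Function('A')(60)), 509760), 1111687) = Add(Add(Add(-808749, Add(Rational(208867, 224160), 60)), 509760), 1111687) = Add(Add(Add(-808749, Rational(13658467, 224160)), 509760), 1111687) = Add(Add(Rational(-181275517373, 224160), 509760), 1111687) = Add(Rational(-67007715773, 224160), 1111687) = Rational(182188042147, 224160)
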